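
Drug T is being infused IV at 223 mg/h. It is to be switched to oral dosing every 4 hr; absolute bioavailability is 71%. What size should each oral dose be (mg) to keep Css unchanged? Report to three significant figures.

To maintain the same Css, the systemic dosing rate must be unchanged: F·D/τ = infusion rate.
D = rate × τ / F = 223 × 4 / 0.71 = 1256 mg

1260 mg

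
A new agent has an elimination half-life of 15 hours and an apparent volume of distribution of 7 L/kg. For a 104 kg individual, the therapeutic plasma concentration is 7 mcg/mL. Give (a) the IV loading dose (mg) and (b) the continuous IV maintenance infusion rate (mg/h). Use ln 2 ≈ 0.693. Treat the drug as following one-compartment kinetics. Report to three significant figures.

(a) 5100 mg; (b) 235 mg/h

Total Vd = 7 × 104 = 728.0 L
LD = Vd × C = 728.0 × 7 = 5096 mg
CL = 0.693 × Vd / t½ = 0.693 × 728.0 / 15 = 33.63 L/h
Infusion rate = CL × Css = 33.63 × 7 = 235.4 mg/h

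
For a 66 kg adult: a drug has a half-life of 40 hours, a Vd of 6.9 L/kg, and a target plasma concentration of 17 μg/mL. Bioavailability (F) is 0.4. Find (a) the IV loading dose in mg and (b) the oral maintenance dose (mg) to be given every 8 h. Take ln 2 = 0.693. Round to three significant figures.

(a) 7740 mg; (b) 2680 mg

Vd = 6.9 L/kg × 66 kg = 455.4 L
LD = Vd × C = 455.4 × 17 = 7742 mg
CL = 0.693 × Vd / t½ = 0.693 × 455.4 / 40 = 7.890 L/h
D = CL × Css × τ / F = 7.890 × 17 × 8 / 0.4 = 2683 mg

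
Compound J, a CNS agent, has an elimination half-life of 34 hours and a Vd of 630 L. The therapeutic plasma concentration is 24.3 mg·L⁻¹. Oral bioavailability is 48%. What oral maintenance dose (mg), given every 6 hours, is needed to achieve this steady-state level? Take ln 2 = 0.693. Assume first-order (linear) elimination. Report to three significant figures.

k = 0.693/34 = 0.02038 h⁻¹, so CL = k·Vd = 0.02038 × 630.0 = 12.84 L/h
D = CL × Css × τ / F = 12.84 × 24.3 × 6 / 0.48 = 3900 mg

3900 mg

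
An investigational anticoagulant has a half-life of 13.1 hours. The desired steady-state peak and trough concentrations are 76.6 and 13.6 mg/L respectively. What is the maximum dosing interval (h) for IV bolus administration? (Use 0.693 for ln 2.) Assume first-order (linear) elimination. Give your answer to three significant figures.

32.7 h

k = 0.693 / t½ = 0.693 / 13.1 = 0.05290 h⁻¹
Between IV bolus doses, concentration decays as C = C₀·e^(−kτ), so C_peak/C_trough = e^(kτ).
τ_max = ln(C_peak/C_trough) / k = ln(76.6/13.6) / 0.05290 = 1.729 / 0.05290 = 32.68 h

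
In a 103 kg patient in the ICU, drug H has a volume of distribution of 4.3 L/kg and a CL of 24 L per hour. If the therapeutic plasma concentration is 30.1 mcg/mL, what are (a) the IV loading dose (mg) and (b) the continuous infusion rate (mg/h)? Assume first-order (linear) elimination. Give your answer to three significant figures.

(a) 13300 mg; (b) 722 mg/h

Total Vd = 4.3 × 103 = 442.9 L
LD = Vd · C_target = 442.9 × 30.1 = 13330 mg
Infusion rate = 24.00 L/h × 30.1 mg/L = 722.4 mg/h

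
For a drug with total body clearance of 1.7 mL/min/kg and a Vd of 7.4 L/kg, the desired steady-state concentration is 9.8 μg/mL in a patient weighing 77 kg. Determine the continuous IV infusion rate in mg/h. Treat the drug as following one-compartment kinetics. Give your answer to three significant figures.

CL = 1.7 mL/min/kg × 77 kg = 130.9 mL/min = 130.9 × 60/1000 = 7.854 L/h
Infusion rate = CL · Css = 7.854 L/h × 9.8 mg/L = 76.97 mg/h

77.0 mg/h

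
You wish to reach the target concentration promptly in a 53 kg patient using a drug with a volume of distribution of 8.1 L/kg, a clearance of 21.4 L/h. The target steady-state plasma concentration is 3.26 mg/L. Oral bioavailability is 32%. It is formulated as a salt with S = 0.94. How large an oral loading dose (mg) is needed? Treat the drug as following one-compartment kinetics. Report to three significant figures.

Vd(total) = 53 kg × 8.1 L/kg = 429.3 L
The loading dose fills Vd to the target concentration.
LD = Vd × C / F / S = 429.3 × 3.260 / 0.32 / 0.94 = 4653 mg

4650 mg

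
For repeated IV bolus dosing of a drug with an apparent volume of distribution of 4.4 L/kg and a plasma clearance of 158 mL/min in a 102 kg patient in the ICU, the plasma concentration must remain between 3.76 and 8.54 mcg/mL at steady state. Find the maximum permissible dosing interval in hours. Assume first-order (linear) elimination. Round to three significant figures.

Total Vd = 4.4 × 102 = 448.8 L
Convert clearance: 158 mL/min × 60 min/h ÷ 1000 mL/L = 9.480 L/h
k = CL / Vd = 9.480 / 448.8 = 0.02112 h⁻¹
Between IV bolus doses, concentration decays as C = C₀·e^(−kτ), so C_peak/C_trough = e^(kτ).
τ_max = ln(C_peak/C_trough) / k = ln(8.54/3.76) / 0.02112 = 0.8203 / 0.02112 = 38.84 h

38.8 h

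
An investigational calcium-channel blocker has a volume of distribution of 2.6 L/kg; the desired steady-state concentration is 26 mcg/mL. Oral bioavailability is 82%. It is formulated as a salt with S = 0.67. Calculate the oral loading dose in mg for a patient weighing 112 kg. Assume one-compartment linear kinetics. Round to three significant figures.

13800 mg

Vd = 2.6 L/kg × 112 kg = 291.2 L
LD = Vd × C / F / S = 291.2 × 26.00 / 0.82 / 0.67 = 13780 mg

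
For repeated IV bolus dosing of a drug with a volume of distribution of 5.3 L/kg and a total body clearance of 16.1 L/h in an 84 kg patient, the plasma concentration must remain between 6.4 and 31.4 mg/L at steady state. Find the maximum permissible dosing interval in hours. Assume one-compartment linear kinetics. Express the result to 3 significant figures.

44.0 h

Total Vd = 5.3 × 84 = 445.2 L
k = CL / Vd = 16.10 / 445.2 = 0.03616 h⁻¹
Between IV bolus doses, concentration decays as C = C₀·e^(−kτ), so C_peak/C_trough = e^(kτ).
τ_max = ln(C_peak/C_trough) / k = ln(31.4/6.4) / 0.03616 = 1.591 / 0.03616 = 44.00 h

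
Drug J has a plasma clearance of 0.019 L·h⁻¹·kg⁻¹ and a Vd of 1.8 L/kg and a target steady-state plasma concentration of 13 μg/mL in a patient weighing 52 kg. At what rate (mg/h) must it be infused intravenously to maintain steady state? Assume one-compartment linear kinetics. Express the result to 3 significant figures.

CL = 0.019 L·h⁻¹·kg⁻¹ × 52 kg = 0.9880 L/h
Vd does not affect the maintenance rate; only clearance governs steady-state input.
R₀ = 0.9880 × 13 = 12.84 mg/h

12.8 mg/h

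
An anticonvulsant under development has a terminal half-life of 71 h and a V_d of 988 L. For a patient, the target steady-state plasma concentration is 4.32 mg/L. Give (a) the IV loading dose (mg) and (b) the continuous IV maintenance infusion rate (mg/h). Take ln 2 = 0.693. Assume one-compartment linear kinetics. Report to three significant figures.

(a) 4270 mg; (b) 41.7 mg/h

LD = Vd × C = 988.0 × 4.32 = 4268 mg
CL = 0.693 × Vd / t½ = 0.693 × 988.0 / 71 = 9.643 L/h
Infusion rate = CL × Css = 9.643 × 4.32 = 41.66 mg/h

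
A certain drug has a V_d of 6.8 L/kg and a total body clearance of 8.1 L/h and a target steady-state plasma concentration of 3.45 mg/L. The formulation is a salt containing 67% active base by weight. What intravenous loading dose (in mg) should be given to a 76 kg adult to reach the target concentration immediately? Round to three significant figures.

Vd = 6.8 L/kg × 76 kg = 516.8 L
LD is governed by Vd — clearance does not enter the loading-dose calculation.
LD = Vd × C / S = 516.8 × 3.450 / 0.67 = 2661 mg

2660 mg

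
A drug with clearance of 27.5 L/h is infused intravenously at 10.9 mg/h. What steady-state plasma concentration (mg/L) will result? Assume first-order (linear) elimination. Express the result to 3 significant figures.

Css = rate / CL = 10.9 / 27.50 = 0.3964 mg/L

0.396 mg/L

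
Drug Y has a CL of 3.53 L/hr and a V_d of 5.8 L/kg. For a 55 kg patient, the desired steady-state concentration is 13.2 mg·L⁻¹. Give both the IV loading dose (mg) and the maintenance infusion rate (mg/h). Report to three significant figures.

Vd(total) = 55 kg × 5.8 L/kg = 319.0 L
Loading dose = Vd × C = 319.0 × 13.2 = 4211 mg
Infusion rate = 3.530 L/h × 13.2 mg/L = 46.60 mg/h

(a) 4210 mg; (b) 46.6 mg/h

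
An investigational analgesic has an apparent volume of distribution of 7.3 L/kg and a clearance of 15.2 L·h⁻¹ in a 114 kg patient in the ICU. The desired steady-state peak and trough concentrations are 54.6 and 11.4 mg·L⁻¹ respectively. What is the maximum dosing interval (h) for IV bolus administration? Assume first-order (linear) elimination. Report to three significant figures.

Vd = 7.3 L/kg × 114 kg = 832.2 L
k = CL / Vd = 15.20 / 832.2 = 0.01826 h⁻¹
Between IV bolus doses, concentration decays as C = C₀·e^(−kτ), so C_peak/C_trough = e^(kτ).
τ_max = ln(C_peak/C_trough) / k = ln(54.6/11.4) / 0.01826 = 1.566 / 0.01826 = 85.76 h

85.8 h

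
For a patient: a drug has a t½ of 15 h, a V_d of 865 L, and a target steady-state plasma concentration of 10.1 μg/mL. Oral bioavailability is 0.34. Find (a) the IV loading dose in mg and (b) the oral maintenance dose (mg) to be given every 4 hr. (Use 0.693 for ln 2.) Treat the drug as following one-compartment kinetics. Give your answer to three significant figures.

(a) 8740 mg; (b) 4750 mg

LD = Vd × C = 865.0 × 10.1 = 8737 mg
CL = 0.693 × Vd / t½ = 0.693 × 865.0 / 15 = 39.96 L/h
D = CL × Css × τ / F = 39.96 × 10.1 × 4 / 0.34 = 4748 mg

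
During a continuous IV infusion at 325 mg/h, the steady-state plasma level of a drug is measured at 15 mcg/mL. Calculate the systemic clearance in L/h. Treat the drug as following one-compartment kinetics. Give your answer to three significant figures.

21.7 L/h

At steady state, infusion rate = CL × Css, so CL = rate / Css.
CL = 325 / 15 = 21.67 L/h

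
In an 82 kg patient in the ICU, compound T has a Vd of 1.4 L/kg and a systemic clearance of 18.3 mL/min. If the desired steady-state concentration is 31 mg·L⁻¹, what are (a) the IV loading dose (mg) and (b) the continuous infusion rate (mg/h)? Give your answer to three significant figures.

Vd = 1.4 L/kg × 82 kg = 114.8 L
LD = Vd · C_target = 114.8 × 31 = 3559 mg
CL = 18.3 mL/min × 60/1000 = 1.098 L/h
Infusion rate = 1.098 L/h × 31 mg/L = 34.04 mg/h

(a) 3560 mg; (b) 34.0 mg/h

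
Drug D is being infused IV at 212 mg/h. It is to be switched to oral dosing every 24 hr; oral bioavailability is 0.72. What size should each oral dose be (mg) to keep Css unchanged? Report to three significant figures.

7070 mg

To maintain the same Css, the systemic dosing rate must be unchanged: F·D/τ = infusion rate.
D = rate × τ / F = 212 × 24 / 0.72 = 7067 mg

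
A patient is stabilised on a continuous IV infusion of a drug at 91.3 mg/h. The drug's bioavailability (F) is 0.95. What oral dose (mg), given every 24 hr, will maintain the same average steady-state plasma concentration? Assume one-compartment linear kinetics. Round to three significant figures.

2310 mg

To maintain the same Css, the systemic dosing rate must be unchanged: F·D/τ = infusion rate.
D = rate × τ / F = 91.3 × 24 / 0.95 = 2307 mg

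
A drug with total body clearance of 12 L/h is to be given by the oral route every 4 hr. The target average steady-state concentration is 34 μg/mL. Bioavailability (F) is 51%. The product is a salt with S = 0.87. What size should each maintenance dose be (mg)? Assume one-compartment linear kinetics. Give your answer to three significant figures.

At steady state, dose per interval replaces the amount cleared in that interval: F·S·D/τ = CL·Css.
D = CL × Css × τ / F / S = 12.00 × 34 × 4 / 0.51 / 0.87 = 3678 mg

3680 mg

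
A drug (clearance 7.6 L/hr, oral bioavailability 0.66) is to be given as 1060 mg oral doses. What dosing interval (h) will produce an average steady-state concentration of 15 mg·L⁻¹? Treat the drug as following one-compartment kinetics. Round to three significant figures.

F·D/τ = CL·Css → τ = F·D / (CL·Css).
τ = 0.66 × 1060 / (7.6 × 15) = 6.137 h

6.14 h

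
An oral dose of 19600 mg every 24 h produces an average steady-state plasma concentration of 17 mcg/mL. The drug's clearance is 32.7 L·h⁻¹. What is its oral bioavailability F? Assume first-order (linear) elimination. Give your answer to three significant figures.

F·D/τ = CL·Css at steady state → F = CL·Css·τ / D.
F = 32.7 × 17 × 24 / 19600 = 0.681

0.681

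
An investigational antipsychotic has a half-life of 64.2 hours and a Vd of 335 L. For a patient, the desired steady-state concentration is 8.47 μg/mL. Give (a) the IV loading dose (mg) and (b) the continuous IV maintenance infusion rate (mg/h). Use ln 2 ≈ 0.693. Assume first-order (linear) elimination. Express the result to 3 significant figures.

LD = Vd × C = 335.0 × 8.47 = 2837 mg
CL = 0.693 × Vd / t½ = 0.693 × 335.0 / 64.2 = 3.616 L/h
Infusion rate = CL × Css = 3.616 × 8.47 = 30.63 mg/h

(a) 2840 mg; (b) 30.6 mg/h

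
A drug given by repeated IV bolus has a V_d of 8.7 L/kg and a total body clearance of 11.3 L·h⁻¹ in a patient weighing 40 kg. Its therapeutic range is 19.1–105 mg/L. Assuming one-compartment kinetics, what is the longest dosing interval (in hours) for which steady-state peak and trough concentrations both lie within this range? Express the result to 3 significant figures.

Vd = 8.7 L/kg × 40 kg = 348.0 L
k = CL / Vd = 11.30 / 348.0 = 0.03247 h⁻¹
Between IV bolus doses, concentration decays as C = C₀·e^(−kτ), so C_peak/C_trough = e^(kτ).
τ_max = ln(C_peak/C_trough) / k = ln(105/19.1) / 0.03247 = 1.704 / 0.03247 = 52.48 h

52.5 h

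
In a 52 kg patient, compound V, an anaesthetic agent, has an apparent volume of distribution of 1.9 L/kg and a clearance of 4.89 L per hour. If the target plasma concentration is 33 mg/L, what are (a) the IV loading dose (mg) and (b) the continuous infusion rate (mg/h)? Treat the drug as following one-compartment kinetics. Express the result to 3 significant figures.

(a) 3260 mg; (b) 161 mg/h

Total Vd = 1.9 × 52 = 98.80 L
Loading: fill Vd to C_target → 98.80 L × 33 mg/L = 3260 mg
Maintenance infusion rate = CL × Css = 4.890 × 33 = 161.4 mg/h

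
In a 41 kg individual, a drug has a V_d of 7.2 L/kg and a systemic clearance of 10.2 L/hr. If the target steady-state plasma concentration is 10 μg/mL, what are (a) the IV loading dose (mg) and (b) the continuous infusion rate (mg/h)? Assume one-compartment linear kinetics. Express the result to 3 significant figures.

(a) 2950 mg; (b) 102 mg/h

Vd = 7.2 L/kg × 41 kg = 295.2 L
Loading: fill Vd to C_target → 295.2 L × 10 mg/L = 2952 mg
Infusion rate = 10.20 L/h × 10 mg/L = 102.0 mg/h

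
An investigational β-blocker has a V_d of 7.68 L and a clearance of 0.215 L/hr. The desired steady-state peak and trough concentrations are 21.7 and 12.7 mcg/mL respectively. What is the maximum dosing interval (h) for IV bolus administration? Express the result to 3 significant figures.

k = CL / Vd = 0.2150 / 7.680 = 0.02799 h⁻¹
Between IV bolus doses, concentration decays as C = C₀·e^(−kτ), so C_peak/C_trough = e^(kτ).
τ_max = ln(C_peak/C_trough) / k = ln(21.7/12.7) / 0.02799 = 0.5357 / 0.02799 = 19.14 h

19.1 h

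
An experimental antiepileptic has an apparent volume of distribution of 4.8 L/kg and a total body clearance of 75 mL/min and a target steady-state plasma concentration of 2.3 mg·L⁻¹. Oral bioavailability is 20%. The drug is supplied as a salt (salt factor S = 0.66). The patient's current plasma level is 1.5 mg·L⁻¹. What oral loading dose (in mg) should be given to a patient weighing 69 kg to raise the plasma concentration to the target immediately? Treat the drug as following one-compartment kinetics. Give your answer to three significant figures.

2010 mg

Total Vd = 4.8 × 69 = 331.2 L
Concentration deficit ΔC = 2.3 − 1.5 = 0.8000 mg/L
LD = Vd × ΔC / F / S = 331.2 × 0.8000 / 0.2 / 0.66 = 2007 mg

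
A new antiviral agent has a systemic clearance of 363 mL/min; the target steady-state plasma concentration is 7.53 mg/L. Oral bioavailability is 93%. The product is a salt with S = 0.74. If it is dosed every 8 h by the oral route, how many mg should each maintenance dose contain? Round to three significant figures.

CL = 363 mL/min × 60/1000 = 21.78 L/h
D = CL × Css × τ / F / S = 21.78 × 7.53 × 8 / 0.93 / 0.74 = 1906 mg

1910 mg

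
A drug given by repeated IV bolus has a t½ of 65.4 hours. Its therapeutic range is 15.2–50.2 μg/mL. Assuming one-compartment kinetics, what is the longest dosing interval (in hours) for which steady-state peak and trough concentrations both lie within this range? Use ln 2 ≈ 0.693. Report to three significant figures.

113 h

k = 0.693 / t½ = 0.693 / 65.4 = 0.01060 h⁻¹
Between IV bolus doses, concentration decays as C = C₀·e^(−kτ), so C_peak/C_trough = e^(kτ).
τ_max = ln(C_peak/C_trough) / k = ln(50.2/15.2) / 0.01060 = 1.195 / 0.01060 = 112.7 h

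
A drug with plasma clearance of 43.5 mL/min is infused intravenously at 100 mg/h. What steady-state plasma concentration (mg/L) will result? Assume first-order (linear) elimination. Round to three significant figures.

Convert clearance: 43.5 mL/min × 60 min/h ÷ 1000 mL/L = 2.610 L/h
Css = rate / CL = 100 / 2.610 = 38.31 mg/L

38.3 mg/L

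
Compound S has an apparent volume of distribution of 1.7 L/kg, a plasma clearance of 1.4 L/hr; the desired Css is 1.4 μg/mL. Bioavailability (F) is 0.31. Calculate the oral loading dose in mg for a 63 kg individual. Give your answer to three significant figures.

484 mg

Total Vd = 1.7 × 63 = 107.1 L
LD = Vd × C / F = 107.1 × 1.400 / 0.31 = 483.7 mg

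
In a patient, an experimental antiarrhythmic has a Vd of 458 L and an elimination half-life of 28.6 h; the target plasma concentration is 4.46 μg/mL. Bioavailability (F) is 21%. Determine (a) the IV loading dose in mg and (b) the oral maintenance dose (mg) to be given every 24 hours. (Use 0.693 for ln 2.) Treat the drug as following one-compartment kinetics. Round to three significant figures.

LD = Vd × C = 458.0 × 4.46 = 2043 mg
CL = 0.693 × Vd / t½ = 0.693 × 458.0 / 28.6 = 11.10 L/h
D = CL × Css × τ / F = 11.10 × 4.46 × 24 / 0.21 = 5658 mg

(a) 2040 mg; (b) 5660 mg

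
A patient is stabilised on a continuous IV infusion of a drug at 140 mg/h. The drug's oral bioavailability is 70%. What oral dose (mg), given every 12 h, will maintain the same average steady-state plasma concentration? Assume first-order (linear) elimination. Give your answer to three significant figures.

To maintain the same Css, the systemic dosing rate must be unchanged: F·D/τ = infusion rate.
D = rate × τ / F = 140 × 12 / 0.7 = 2400 mg

2400 mg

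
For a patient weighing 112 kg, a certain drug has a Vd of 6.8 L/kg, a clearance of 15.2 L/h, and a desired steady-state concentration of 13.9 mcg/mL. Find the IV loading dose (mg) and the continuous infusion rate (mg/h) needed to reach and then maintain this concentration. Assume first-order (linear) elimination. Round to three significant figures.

Vd(total) = 112 kg × 6.8 L/kg = 761.6 L
Loading dose = Vd × C = 761.6 × 13.9 = 10590 mg
Maintenance infusion rate = CL × Css = 15.20 × 13.9 = 211.3 mg/h

(a) 10600 mg; (b) 211 mg/h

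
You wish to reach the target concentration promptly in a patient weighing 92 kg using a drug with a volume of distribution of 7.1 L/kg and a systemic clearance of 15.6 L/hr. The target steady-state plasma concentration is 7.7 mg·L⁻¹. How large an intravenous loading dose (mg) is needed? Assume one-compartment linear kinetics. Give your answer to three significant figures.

5030 mg

Vd(total) = 92 kg × 7.1 L/kg = 653.2 L
LD = Vd × C = 653.2 × 7.700 = 5030 mg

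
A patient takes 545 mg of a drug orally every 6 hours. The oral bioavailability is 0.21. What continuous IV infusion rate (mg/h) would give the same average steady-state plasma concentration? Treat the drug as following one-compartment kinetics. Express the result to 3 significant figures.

19.1 mg/h

Equivalent systemic input: infusion rate = F·D/τ.
Rate = 0.21 × 545 / 6 = 19.08 mg/h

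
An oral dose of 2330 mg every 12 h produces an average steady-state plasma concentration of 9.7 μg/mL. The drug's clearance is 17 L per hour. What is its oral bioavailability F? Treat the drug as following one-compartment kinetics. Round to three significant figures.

F·D/τ = CL·Css at steady state → F = CL·Css·τ / D.
F = 17 × 9.7 × 12 / 2330 = 0.849

0.849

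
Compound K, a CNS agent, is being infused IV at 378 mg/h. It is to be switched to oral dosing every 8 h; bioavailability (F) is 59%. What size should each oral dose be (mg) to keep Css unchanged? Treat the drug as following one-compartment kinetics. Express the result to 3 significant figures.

5130 mg

To maintain the same Css, the systemic dosing rate must be unchanged: F·D/τ = infusion rate.
D = rate × τ / F = 378 × 8 / 0.59 = 5125 mg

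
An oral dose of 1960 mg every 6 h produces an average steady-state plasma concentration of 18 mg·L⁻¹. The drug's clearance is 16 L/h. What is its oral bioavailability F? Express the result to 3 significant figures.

0.882

F·D/τ = CL·Css at steady state → F = CL·Css·τ / D.
F = 16 × 18 × 6 / 1960 = 0.882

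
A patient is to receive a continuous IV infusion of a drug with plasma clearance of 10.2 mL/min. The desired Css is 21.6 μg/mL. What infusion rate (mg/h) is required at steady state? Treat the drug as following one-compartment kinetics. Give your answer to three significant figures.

13.2 mg/h

CL = 10.2 mL/min = 10.2 × 0.06 = 0.6120 L/h
Rate = CL × Css = 0.6120 × 21.6 = 13.22 mg/h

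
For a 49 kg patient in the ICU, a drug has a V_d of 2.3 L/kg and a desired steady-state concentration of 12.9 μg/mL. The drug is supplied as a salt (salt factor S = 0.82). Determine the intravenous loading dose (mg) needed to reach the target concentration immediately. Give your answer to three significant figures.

1770 mg

Vd = 2.3 L/kg × 49 kg = 112.7 L
LD = Vd × C / S = 112.7 × 12.90 / 0.82 = 1773 mg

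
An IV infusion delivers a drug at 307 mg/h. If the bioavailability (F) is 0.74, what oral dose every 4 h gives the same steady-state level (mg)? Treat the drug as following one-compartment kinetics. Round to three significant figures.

1660 mg

To maintain the same Css, the systemic dosing rate must be unchanged: F·D/τ = infusion rate.
D = rate × τ / F = 307 × 4 / 0.74 = 1659 mg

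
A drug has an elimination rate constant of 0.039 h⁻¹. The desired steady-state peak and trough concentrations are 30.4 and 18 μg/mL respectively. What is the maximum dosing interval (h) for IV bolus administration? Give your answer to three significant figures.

13.4 h

Between IV bolus doses, concentration decays as C = C₀·e^(−kτ), so C_peak/C_trough = e^(kτ).
τ_max = ln(C_peak/C_trough) / k = ln(30.4/18) / 0.03900 = 0.5241 / 0.03900 = 13.44 h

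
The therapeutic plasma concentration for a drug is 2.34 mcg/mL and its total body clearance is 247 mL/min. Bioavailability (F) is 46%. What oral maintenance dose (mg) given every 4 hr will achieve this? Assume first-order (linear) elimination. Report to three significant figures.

CL = 247 mL/min = 247 × 0.06 = 14.82 L/h
D = CL × Css × τ / F = 14.82 × 2.34 × 4 / 0.46 = 301.6 mg

302 mg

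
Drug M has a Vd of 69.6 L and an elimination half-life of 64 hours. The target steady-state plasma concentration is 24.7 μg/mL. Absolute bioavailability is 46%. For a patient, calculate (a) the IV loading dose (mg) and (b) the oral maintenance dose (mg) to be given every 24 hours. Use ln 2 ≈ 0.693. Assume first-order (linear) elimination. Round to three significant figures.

(a) 1720 mg; (b) 971 mg

LD = Vd × C = 69.60 × 24.7 = 1719 mg
CL = 0.693 × Vd / t½ = 0.693 × 69.60 / 64 = 0.7536 L/h
D = CL × Css × τ / F = 0.7536 × 24.7 × 24 / 0.46 = 971.2 mg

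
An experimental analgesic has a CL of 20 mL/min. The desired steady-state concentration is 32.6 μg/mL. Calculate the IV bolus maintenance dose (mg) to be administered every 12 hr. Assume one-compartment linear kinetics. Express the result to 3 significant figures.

CL = 20 mL/min × 60/1000 = 1.200 L/h
D = CL × Css × τ = 1.200 × 32.6 × 12 = 469.4 mg

469 mg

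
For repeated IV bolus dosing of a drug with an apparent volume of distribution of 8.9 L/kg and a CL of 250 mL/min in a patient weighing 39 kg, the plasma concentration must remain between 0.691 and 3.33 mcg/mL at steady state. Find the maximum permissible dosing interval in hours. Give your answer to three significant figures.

36.4 h

Vd = 8.9 L/kg × 39 kg = 347.1 L
CL = 250 mL/min = 250 × 0.06 = 15.00 L/h
k = CL / Vd = 15.00 / 347.1 = 0.04322 h⁻¹
Between IV bolus doses, concentration decays as C = C₀·e^(−kτ), so C_peak/C_trough = e^(kτ).
τ_max = ln(C_peak/C_trough) / k = ln(3.33/0.691) / 0.04322 = 1.573 / 0.04322 = 36.40 h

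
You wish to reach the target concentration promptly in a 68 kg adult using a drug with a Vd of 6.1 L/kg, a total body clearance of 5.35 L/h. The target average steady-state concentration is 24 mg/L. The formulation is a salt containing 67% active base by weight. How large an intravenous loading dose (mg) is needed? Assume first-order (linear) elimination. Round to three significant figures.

Vd(total) = 68 kg × 6.1 L/kg = 414.8 L
LD = Vd × C / S = 414.8 × 24.00 / 0.67 = 14860 mg

14900 mg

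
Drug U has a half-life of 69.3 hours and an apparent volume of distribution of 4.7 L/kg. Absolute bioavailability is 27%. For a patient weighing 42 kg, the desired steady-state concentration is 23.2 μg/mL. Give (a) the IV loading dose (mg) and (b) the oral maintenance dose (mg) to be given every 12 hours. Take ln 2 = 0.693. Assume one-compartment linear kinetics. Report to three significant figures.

(a) 4580 mg; (b) 2040 mg

Vd(total) = 42 kg × 4.7 L/kg = 197.4 L
LD = Vd × C = 197.4 × 23.2 = 4580 mg
CL = 0.693 × Vd / t½ = 0.693 × 197.4 / 69.3 = 1.974 L/h
D = CL × Css × τ / F = 1.974 × 23.2 × 12 / 0.27 = 2035 mg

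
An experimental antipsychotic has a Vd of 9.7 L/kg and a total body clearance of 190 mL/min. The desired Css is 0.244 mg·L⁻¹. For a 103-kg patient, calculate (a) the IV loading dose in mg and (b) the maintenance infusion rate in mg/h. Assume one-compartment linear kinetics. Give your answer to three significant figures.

Total Vd = 9.7 × 103 = 999.1 L
Loading: fill Vd to C_target → 999.1 L × 0.244 mg/L = 243.8 mg
Convert clearance: 190 mL/min × 60 min/h ÷ 1000 mL/L = 11.40 L/h
Infusion rate = 11.40 L/h × 0.244 mg/L = 2.782 mg/h

(a) 244 mg; (b) 2.78 mg/h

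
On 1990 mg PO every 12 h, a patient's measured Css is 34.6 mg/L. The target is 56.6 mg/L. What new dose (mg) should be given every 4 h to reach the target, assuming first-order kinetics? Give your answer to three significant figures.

1090 mg

With linear kinetics, Css is proportional to dose rate (D/τ) at fixed clearance.
D₂ = D₁ × (Css,target / Css,current) × (τ₂/τ₁) = 1990 × (56.6/34.6) × (4/12) = 1085 mg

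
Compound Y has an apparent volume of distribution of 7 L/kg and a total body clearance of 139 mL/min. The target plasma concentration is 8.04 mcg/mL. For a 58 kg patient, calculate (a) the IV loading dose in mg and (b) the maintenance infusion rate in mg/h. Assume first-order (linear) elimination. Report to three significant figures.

(a) 3260 mg; (b) 67.1 mg/h

Vd(total) = 58 kg × 7 L/kg = 406.0 L
LD = Vd · C_target = 406.0 × 8.04 = 3264 mg
CL = 139 mL/min = 139 × 0.06 = 8.340 L/h
Infusion rate = 8.340 L/h × 8.04 mg/L = 67.05 mg/h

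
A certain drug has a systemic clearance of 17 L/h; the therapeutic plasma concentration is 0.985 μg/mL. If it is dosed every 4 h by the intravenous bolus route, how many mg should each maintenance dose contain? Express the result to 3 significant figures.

At steady state, dose per interval replaces the amount cleared in that interval: D/τ = CL·Css.
D = CL × Css × τ = 17.00 × 0.985 × 4 = 66.98 mg

67.0 mg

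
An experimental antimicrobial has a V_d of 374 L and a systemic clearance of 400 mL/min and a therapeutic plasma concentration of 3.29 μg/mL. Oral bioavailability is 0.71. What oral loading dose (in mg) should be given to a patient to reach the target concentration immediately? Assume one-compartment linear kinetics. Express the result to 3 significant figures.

The loading dose fills Vd to the target concentration.
LD = Vd × C / F = 374.0 × 3.290 / 0.71 = 1733 mg

1730 mg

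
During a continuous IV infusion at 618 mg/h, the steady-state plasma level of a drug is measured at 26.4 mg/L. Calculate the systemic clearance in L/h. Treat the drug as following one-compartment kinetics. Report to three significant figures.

At steady state, infusion rate = CL × Css, so CL = rate / Css.
CL = 618 / 26.4 = 23.41 L/h

23.4 L/h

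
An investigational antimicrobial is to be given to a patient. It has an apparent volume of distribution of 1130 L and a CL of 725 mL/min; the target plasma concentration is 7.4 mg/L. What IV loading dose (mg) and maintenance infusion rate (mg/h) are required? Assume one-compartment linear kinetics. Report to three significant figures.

Loading dose = Vd × C = 1130 × 7.4 = 8362 mg
CL = 725 mL/min = 725 × 0.06 = 43.50 L/h
Maintenance infusion rate = CL × Css = 43.50 × 7.4 = 321.9 mg/h

(a) 8360 mg; (b) 322 mg/h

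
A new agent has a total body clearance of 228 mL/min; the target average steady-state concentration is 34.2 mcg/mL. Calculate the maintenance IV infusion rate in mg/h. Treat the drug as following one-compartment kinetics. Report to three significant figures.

468 mg/h

CL = 228 mL/min = 228 × 0.06 = 13.68 L/h
Infusion rate = CL · Css = 13.68 L/h × 34.2 mg/L = 467.9 mg/h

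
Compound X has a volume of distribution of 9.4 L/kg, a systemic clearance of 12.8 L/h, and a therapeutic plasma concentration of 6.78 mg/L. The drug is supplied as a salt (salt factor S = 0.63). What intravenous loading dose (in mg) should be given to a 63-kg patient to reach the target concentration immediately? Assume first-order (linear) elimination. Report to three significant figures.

6370 mg

Total Vd = 9.4 × 63 = 592.2 L
LD is governed by Vd — clearance does not enter the loading-dose calculation.
LD = Vd × C / S = 592.2 × 6.780 / 0.63 = 6373 mg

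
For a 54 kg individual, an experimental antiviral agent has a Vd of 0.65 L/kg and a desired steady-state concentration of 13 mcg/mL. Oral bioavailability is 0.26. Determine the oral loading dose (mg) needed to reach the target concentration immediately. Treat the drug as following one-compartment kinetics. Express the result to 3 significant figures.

Total Vd = 0.65 × 54 = 35.10 L
LD = Vd × C / F = 35.10 × 13.00 / 0.26 = 1755 mg

1760 mg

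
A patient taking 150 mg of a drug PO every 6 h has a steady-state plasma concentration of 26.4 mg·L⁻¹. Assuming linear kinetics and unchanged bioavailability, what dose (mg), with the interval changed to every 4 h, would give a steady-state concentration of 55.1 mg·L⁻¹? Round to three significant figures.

For first-order elimination, Css ∝ F·D/(CL·τ); F and CL are unchanged, so Css ∝ D/τ.
D₂ = D₁ × (Css,target / Css,current) × (τ₂/τ₁) = 150 × (55.1/26.4) × (4/6) = 208.7 mg

209 mg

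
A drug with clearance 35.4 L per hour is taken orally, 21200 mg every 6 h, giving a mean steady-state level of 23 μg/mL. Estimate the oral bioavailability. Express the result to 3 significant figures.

F·D/τ = CL·Css at steady state → F = CL·Css·τ / D.
F = 35.4 × 23 × 6 / 21200 = 0.230

0.230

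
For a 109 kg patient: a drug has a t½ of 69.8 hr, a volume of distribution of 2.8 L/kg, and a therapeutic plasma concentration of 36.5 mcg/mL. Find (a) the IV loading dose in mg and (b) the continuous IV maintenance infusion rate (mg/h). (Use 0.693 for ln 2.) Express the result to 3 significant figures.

(a) 11100 mg; (b) 111 mg/h

Vd(total) = 109 kg × 2.8 L/kg = 305.2 L
LD = Vd × C = 305.2 × 36.5 = 11140 mg
CL = 0.693 × Vd / t½ = 0.693 × 305.2 / 69.8 = 3.030 L/h
Infusion rate = CL × Css = 3.030 × 36.5 = 110.6 mg/h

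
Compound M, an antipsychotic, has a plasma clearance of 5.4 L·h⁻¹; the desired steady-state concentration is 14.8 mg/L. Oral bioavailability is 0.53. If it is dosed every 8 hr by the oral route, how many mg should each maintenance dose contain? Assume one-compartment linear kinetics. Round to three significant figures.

1210 mg

D = CL × Css × τ / F = 5.400 × 14.8 × 8 / 0.53 = 1206 mg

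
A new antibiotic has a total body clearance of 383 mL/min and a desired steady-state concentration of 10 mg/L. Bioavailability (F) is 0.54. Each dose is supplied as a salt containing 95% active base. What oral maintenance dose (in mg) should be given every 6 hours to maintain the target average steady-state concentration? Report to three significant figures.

2690 mg

CL = 383 mL/min × 60/1000 = 22.98 L/h
At steady state, dose per interval replaces the amount cleared in that interval: F·S·D/τ = CL·Css.
D = CL × Css × τ / F / S = 22.98 × 10 × 6 / 0.54 / 0.95 = 2688 mg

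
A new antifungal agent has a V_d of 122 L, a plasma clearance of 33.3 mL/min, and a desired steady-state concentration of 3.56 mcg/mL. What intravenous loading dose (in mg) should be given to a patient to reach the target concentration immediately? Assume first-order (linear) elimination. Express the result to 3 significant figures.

434 mg

Loading dose depends on Vd (not clearance): it fills the distribution volume.
LD = Vd × C = 122.0 × 3.560 = 434.3 mg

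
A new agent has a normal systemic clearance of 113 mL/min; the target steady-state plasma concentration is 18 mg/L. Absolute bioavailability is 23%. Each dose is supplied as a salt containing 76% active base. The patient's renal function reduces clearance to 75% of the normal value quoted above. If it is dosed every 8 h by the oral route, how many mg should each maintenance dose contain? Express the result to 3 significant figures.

CL = 113 mL/min = 113 × 0.06 = 6.780 L/h
Patient clearance = 0.75 × 6.780 = 5.085 L/h
D = CL × Css × τ / F / S = 5.085 × 18 × 8 / 0.23 / 0.76 = 4189 mg

4190 mg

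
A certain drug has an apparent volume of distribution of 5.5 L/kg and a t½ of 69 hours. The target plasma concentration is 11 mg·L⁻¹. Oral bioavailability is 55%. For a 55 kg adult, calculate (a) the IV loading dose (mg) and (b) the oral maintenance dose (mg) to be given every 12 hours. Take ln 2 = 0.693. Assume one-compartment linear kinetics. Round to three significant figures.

(a) 3330 mg; (b) 729 mg

Total Vd = 5.5 × 55 = 302.5 L
LD = Vd × C = 302.5 × 11 = 3328 mg
CL = 0.693 × Vd / t½ = 0.693 × 302.5 / 69 = 3.038 L/h
D = CL × Css × τ / F = 3.038 × 11 × 12 / 0.55 = 729.1 mg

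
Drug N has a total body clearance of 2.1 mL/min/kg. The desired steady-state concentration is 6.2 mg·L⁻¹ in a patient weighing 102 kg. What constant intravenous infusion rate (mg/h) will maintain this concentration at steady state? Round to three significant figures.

CL = 2.1 mL/min/kg × 102 kg = 214.2 mL/min = 214.2 × 60/1000 = 12.85 L/h
At steady state, infusion rate equals elimination rate: rate in = CL × Css.
Rate = CL × Css = 12.85 × 6.2 = 79.67 mg/h

79.7 mg/h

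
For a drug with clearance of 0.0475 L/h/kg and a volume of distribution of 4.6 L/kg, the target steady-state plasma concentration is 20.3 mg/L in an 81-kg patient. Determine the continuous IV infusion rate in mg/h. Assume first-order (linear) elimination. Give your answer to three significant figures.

CL = 0.0475 L/h/kg × 81 kg = 3.848 L/h
Rate = CL × Css = 3.848 × 20.3 = 78.11 mg/h

78.1 mg/h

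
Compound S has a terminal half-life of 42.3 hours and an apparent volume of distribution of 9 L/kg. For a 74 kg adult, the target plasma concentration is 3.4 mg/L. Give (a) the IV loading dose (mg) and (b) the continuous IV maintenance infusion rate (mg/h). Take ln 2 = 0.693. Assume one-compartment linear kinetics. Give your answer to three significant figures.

(a) 2260 mg; (b) 37.1 mg/h

Vd(total) = 74 kg × 9 L/kg = 666.0 L
LD = Vd × C = 666.0 × 3.4 = 2264 mg
CL = 0.693 × Vd / t½ = 0.693 × 666.0 / 42.3 = 10.91 L/h
Infusion rate = CL × Css = 10.91 × 3.4 = 37.09 mg/h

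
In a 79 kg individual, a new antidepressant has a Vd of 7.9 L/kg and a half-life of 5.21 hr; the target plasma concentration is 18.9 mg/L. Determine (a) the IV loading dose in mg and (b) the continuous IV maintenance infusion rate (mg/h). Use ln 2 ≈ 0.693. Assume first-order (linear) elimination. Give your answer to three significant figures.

Vd(total) = 79 kg × 7.9 L/kg = 624.1 L
LD = Vd × C = 624.1 × 18.9 = 11800 mg
CL = 0.693 × Vd / t½ = 0.693 × 624.1 / 5.21 = 83.01 L/h
Infusion rate = CL × Css = 83.01 × 18.9 = 1569 mg/h

(a) 11800 mg; (b) 1570 mg/h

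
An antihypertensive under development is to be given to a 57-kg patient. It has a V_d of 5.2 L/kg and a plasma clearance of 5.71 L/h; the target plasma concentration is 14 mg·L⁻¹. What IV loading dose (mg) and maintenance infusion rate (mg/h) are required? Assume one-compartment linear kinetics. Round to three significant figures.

Vd(total) = 57 kg × 5.2 L/kg = 296.4 L
Loading dose = Vd × C = 296.4 × 14 = 4150 mg
Maintenance infusion rate = CL × Css = 5.710 × 14 = 79.94 mg/h

(a) 4150 mg; (b) 79.9 mg/h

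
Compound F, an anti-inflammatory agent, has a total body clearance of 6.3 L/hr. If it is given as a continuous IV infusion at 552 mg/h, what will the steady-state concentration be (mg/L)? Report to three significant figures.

Css = rate / CL = 552 / 6.300 = 87.62 mg/L

87.6 mg/L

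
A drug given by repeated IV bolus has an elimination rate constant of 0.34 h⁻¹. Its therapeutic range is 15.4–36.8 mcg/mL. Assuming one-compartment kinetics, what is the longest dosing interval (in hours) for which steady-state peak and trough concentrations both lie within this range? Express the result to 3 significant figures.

Between IV bolus doses, concentration decays as C = C₀·e^(−kτ), so C_peak/C_trough = e^(kτ).
τ_max = ln(C_peak/C_trough) / k = ln(36.8/15.4) / 0.3400 = 0.8711 / 0.3400 = 2.562 h

2.56 h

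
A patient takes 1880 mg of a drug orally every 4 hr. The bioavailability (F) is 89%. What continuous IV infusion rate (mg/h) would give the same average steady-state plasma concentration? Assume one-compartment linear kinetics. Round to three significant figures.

418 mg/h

Equivalent systemic input: infusion rate = F·D/τ.
Rate = 0.89 × 1880 / 4 = 418.3 mg/h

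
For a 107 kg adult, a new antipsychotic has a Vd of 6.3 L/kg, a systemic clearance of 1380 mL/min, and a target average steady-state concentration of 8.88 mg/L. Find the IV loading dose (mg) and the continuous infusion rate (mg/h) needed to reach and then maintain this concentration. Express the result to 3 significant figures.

(a) 5990 mg; (b) 735 mg/h

Vd = 6.3 L/kg × 107 kg = 674.1 L
Loading dose = Vd × C = 674.1 × 8.88 = 5986 mg
CL = 1380 mL/min = 1380 × 0.06 = 82.80 L/h
Maintenance: replace elimination → rate = CL × Css = 82.80 × 8.88 = 735.3 mg/h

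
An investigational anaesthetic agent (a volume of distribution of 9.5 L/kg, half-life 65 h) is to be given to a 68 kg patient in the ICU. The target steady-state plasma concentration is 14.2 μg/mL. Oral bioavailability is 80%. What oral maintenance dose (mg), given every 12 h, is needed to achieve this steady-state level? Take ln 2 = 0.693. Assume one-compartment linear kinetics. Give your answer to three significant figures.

Total Vd = 9.5 × 68 = 646.0 L
k = 0.693/65 = 0.01066 h⁻¹, so CL = k·Vd = 0.01066 × 646.0 = 6.886 L/h
D = CL × Css × τ / F = 6.886 × 14.2 × 12 / 0.8 = 1467 mg

1470 mg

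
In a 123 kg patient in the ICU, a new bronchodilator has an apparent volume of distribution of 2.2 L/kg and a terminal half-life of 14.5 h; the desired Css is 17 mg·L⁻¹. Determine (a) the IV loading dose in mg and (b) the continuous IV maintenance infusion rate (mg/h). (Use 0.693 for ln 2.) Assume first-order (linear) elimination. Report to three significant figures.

Vd(total) = 123 kg × 2.2 L/kg = 270.6 L
LD = Vd × C = 270.6 × 17 = 4600 mg
CL = 0.693 × Vd / t½ = 0.693 × 270.6 / 14.5 = 12.93 L/h
Infusion rate = CL × Css = 12.93 × 17 = 219.8 mg/h

(a) 4600 mg; (b) 220 mg/h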